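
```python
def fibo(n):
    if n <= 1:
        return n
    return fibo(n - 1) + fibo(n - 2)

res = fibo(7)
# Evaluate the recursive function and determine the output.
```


fibo(7)
= fibo(6) + fibo(5)
= (fibo(5) + fibo(4)) + fibo(5)
Computing bottom-up: fibo(0)=0, fibo(1)=1, fibo(2)=1, fibo(3)=2, fibo(4)=3, fibo(5)=5, fibo(6)=8, fibo(7)=13
= 13


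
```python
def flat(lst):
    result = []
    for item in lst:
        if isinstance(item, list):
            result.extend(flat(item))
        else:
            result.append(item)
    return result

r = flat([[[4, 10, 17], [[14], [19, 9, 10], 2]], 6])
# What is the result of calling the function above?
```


flat([[[4, 10, 17], [[14], [19, 9, 10], 2]], 6])
Processing each element:
  [[4, 10, 17], [[14], [19, 9, 10], 2]] is a list -> flat recursively -> [4, 10, 17, 14, 19, 9, 10, 2]
  6 is not a list -> append 6
= [4, 10, 17, 14, 19, 9, 10, 2, 6]


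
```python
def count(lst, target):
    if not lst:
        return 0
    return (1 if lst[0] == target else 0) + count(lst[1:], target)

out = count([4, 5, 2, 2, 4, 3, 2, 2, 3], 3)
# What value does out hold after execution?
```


count([4, 5, 2, 2, 4, 3, 2, 2, 3], 3)
lst[0]=4 != 3: 0 + count([5, 2, 2, 4, 3, 2, 2, 3], 3)
lst[0]=5 != 3: 0 + count([2, 2, 4, 3, 2, 2, 3], 3)
lst[0]=2 != 3: 0 + count([2, 4, 3, 2, 2, 3], 3)
lst[0]=2 != 3: 0 + count([4, 3, 2, 2, 3], 3)
lst[0]=4 != 3: 0 + count([3, 2, 2, 3], 3)
lst[0]=3 == 3: 1 + count([2, 2, 3], 3)
lst[0]=2 != 3: 0 + count([2, 3], 3)
lst[0]=2 != 3: 0 + count([3], 3)
lst[0]=3 == 3: 1 + count([], 3)
= 2


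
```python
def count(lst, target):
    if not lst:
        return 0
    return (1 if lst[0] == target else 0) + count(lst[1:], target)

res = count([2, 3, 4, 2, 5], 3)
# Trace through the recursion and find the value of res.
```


count([2, 3, 4, 2, 5], 3)
lst[0]=2 != 3: 0 + count([3, 4, 2, 5], 3)
lst[0]=3 == 3: 1 + count([4, 2, 5], 3)
lst[0]=4 != 3: 0 + count([2, 5], 3)
lst[0]=2 != 3: 0 + count([5], 3)
lst[0]=5 != 3: 0 + count([], 3)
= 1


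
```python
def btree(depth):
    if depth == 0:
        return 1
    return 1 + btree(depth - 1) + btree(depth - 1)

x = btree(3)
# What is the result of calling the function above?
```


btree(3)
= 1 + btree(2) + btree(2)
= 1 + 2 * btree(2)
btree(k) = 2^(k+1) - 1
btree(0) = 1
btree(1) = 3
btree(2) = 7
btree(3) = 15
btree(3) = 2^4 - 1 = 15


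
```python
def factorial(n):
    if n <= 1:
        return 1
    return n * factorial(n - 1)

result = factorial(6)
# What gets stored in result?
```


factorial(6)
= 6 * factorial(5)
= 6 * 5 * factorial(4)
= 6 * 5 * 4 * factorial(3)
= 6 * 5 * 4 * 3 * factorial(2)
= 6 * 5 * 4 * 3 * 2 * factorial(1)
= 6 * 5 * 4 * 3 * 2 * 1
= 720


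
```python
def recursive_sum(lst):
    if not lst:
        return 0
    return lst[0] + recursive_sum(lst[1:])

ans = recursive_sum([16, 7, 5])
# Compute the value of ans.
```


recursive_sum([16, 7, 5])
= 16 + recursive_sum([7, 5])
= 16 + 7 + recursive_sum([5])
= 16 + 7 + 5 + recursive_sum([])
= 16 + 7 + 5 + 0
= 28


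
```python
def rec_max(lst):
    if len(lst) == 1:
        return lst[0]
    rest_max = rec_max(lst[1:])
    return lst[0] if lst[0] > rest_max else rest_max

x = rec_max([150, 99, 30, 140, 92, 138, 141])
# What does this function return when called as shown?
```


rec_max([150, 99, 30, 140, 92, 138, 141])
= compare 150 with rec_max([99, 30, 140, 92, 138, 141])
= compare 99 with rec_max([30, 140, 92, 138, 141])
= compare 30 with rec_max([140, 92, 138, 141])
= compare 140 with rec_max([92, 138, 141])
= compare 92 with rec_max([138, 141])
= compare 138 with rec_max([141])
Base: rec_max([141]) = 141
compare 138 with 141: max = 141
compare 92 with 141: max = 141
compare 140 with 141: max = 141
compare 30 with 141: max = 141
compare 99 with 141: max = 141
compare 150 with 141: max = 150
= 150


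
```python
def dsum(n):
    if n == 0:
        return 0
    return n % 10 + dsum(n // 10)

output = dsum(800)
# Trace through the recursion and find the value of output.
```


dsum(800)
= 0 + dsum(80)
= 0 + 0 + dsum(8)
= 0 + 0 + 8 + dsum(0)
= 0 + 0 + 8 + 0
= 8


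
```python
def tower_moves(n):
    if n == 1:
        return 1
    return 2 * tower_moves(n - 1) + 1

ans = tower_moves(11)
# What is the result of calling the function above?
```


tower_moves(11)
= 2 * tower_moves(10) + 1
= 2 * (2 * tower_moves(9) + 1) + 1
= 2 * (2 * (2 * tower_moves(8) + 1) + 1) + 1
= 2 * (2 * (2 * (2 * tower_moves(7) + 1) + 1) + 1) + 1
= 2 * (2 * (2 * (2 * (2 * tower_moves(6) + 1) + 1) + 1) + 1) + 1
= 2 * (2 * (2 * (2 * (2 * (2 * tower_moves(5) + 1) + 1) + 1) + 1) + 1) + 1
= 2 * (2 * (2 * (2 * (2 * (2 * (2 * tower_moves(4) + 1) + 1) + 1) + 1) + 1) + 1) + 1
= 2 * (2 * (2 * (2 * (2 * (2 * (2 * (2 * tower_moves(3) + 1) + 1) + 1) + 1) + 1) + 1) + 1) + 1
= 2 * (2 * (2 * (2 * (2 * (2 * (2 * (2 * (2 * tower_moves(2) + 1) + 1) + 1) + 1) + 1) + 1) + 1) + 1) + 1
= 2 * (2 * (2 * (2 * (2 * (2 * (2 * (2 * (2 * (2 * tower_moves(1) + 1) + 1) + 1) + 1) + 1) + 1) + 1) + 1) + 1) + 1
Now compute bottom-up:
tower_moves(1) = 1
tower_moves(2) = 2 * 1 + 1 = 3
tower_moves(3) = 2 * 3 + 1 = 7
tower_moves(4) = 2 * 7 + 1 = 15
tower_moves(5) = 2 * 15 + 1 = 31
tower_moves(6) = 2 * 31 + 1 = 63
tower_moves(7) = 2 * 63 + 1 = 127
tower_moves(8) = 2 * 127 + 1 = 255
tower_moves(9) = 2 * 255 + 1 = 511
tower_moves(10) = 2 * 511 + 1 = 1023
tower_moves(11) = 2 * 1023 + 1 = 2047
= 2047


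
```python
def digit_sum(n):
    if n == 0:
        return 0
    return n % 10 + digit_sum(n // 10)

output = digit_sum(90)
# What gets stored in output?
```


digit_sum(90)
= 0 + digit_sum(9)
= 0 + 9 + digit_sum(0)
= 0 + 9 + 0
= 9


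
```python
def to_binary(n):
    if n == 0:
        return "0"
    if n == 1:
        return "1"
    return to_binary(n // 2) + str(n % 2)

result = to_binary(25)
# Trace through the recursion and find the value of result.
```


to_binary(25)
= to_binary(12) + "1"
= to_binary(6) + "0" + "1"
= to_binary(3) + "0" + "0" + "1"
= to_binary(1) + "1" + "0" + "0" + "1"
= "1" + "1" + "0" + "0" + "1"
= "11001"


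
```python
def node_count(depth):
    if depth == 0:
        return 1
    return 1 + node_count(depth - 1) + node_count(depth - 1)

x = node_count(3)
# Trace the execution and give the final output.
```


node_count(3)
= 1 + node_count(2) + node_count(2)
= 1 + 2 * node_count(2)
node_count(k) = 2^(k+1) - 1
node_count(0) = 1
node_count(1) = 3
node_count(2) = 7
node_count(3) = 15
node_count(3) = 2^4 - 1 = 15


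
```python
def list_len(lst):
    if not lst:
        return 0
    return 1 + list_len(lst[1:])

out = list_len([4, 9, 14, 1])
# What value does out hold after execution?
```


list_len([4, 9, 14, 1])
= 1 + list_len([9, 14, 1])
= 1 + 1 + list_len([14, 1])
= 1 + 1 + 1 + list_len([1])
= 1 + 1 + 1 + 1 + list_len([])
= 1 + 1 + 1 + 1 + 0
= 4


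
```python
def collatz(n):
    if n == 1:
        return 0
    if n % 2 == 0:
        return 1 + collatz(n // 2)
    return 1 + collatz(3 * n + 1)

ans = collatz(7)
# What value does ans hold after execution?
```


collatz(7)
7 is odd -> 3*7+1 = 22 -> collatz(22)
22 is even -> collatz(11)
11 is odd -> 3*11+1 = 34 -> collatz(34)
34 is even -> collatz(17)
17 is odd -> 3*17+1 = 52 -> collatz(52)
52 is even -> collatz(26)
26 is even -> collatz(13)
13 is odd -> 3*13+1 = 40 -> collatz(40)
40 is even -> collatz(20)
20 is even -> collatz(10)
10 is even -> collatz(5)
5 is odd -> 3*5+1 = 16 -> collatz(16)
16 is even -> collatz(8)
8 is even -> collatz(4)
4 is even -> collatz(2)
2 is even -> collatz(1)
Reached 1 after 16 steps
= 16


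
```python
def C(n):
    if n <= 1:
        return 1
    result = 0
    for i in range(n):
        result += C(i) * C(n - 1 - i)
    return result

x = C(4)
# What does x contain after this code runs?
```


C(4)
= sum of C(i) * C(4-1-i) for i in 0..3
First compute sub-values bottom-up:
  C(0) = 1, C(1) = 1
  C(2) = 1*1 + 1*1 = 2
  C(3) = 1*2 + 1*1 + 2*1 = 5
Now C(4):
  C(0)*C(3) = 1*5 = 5
  C(1)*C(2) = 1*2 = 2
  C(2)*C(1) = 2*1 = 2
  C(3)*C(0) = 5*1 = 5
= 5 + 2 + 2 + 5
= 14


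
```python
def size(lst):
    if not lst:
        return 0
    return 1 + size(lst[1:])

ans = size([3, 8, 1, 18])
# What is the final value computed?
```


size([3, 8, 1, 18])
= 1 + size([8, 1, 18])
= 1 + 1 + size([1, 18])
= 1 + 1 + 1 + size([18])
= 1 + 1 + 1 + 1 + size([])
= 1 + 1 + 1 + 1 + 0
= 4


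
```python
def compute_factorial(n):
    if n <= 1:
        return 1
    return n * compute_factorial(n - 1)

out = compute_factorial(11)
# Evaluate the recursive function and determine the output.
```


compute_factorial(11)
= 11 * compute_factorial(10)
= 11 * 10 * compute_factorial(9)
= 11 * 10 * 9 * compute_factorial(8)
= 11 * 10 * 9 * 8 * compute_factorial(7)
= 11 * 10 * 9 * 8 * 7 * compute_factorial(6)
= 11 * 10 * 9 * 8 * 7 * 6 * compute_factorial(5)
= 11 * 10 * 9 * 8 * 7 * 6 * 5 * compute_factorial(4)
= 11 * 10 * 9 * 8 * 7 * 6 * 5 * 4 * compute_factorial(3)
= 11 * 10 * 9 * 8 * 7 * 6 * 5 * 4 * 3 * compute_factorial(2)
= 11 * 10 * 9 * 8 * 7 * 6 * 5 * 4 * 3 * 2 * compute_factorial(1)
= 11 * 10 * 9 * 8 * 7 * 6 * 5 * 4 * 3 * 2 * 1
= 39916800


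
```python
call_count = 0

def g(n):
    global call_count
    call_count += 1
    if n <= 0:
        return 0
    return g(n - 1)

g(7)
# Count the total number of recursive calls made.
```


g(7) calls g(6) calls ... calls g(0)
Total calls: 7 + 1 (for base case) = 8


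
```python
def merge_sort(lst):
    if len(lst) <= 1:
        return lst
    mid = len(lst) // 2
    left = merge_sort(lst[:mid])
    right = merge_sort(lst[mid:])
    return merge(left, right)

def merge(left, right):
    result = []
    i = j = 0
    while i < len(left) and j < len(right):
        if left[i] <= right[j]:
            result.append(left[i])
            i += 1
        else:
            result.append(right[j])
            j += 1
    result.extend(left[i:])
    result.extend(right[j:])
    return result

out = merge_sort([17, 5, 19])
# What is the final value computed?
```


merge_sort([17, 5, 19])
Split into [17] and [5, 19]
Left sorted: [17]
Right sorted: [5, 19]
Merge [17] and [5, 19]
= [5, 17, 19]


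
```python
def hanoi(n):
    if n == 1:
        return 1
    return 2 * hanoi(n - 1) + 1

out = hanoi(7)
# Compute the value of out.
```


hanoi(7)
= 2 * hanoi(6) + 1
= 2 * (2 * hanoi(5) + 1) + 1
= 2 * (2 * (2 * hanoi(4) + 1) + 1) + 1
= 2 * (2 * (2 * (2 * hanoi(3) + 1) + 1) + 1) + 1
= 2 * (2 * (2 * (2 * (2 * hanoi(2) + 1) + 1) + 1) + 1) + 1
= 2 * (2 * (2 * (2 * (2 * (2 * hanoi(1) + 1) + 1) + 1) + 1) + 1) + 1
Now compute bottom-up:
hanoi(1) = 1
hanoi(2) = 2 * 1 + 1 = 3
hanoi(3) = 2 * 3 + 1 = 7
hanoi(4) = 2 * 7 + 1 = 15
hanoi(5) = 2 * 15 + 1 = 31
hanoi(6) = 2 * 31 + 1 = 63
hanoi(7) = 2 * 63 + 1 = 127
= 127


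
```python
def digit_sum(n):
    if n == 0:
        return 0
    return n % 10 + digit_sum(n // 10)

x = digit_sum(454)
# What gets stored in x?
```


digit_sum(454)
= 4 + digit_sum(45)
= 4 + 5 + digit_sum(4)
= 4 + 5 + 4 + digit_sum(0)
= 4 + 5 + 4 + 0
= 13


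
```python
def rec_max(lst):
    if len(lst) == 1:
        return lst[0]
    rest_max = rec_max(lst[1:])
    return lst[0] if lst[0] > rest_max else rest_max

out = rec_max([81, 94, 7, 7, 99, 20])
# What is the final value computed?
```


rec_max([81, 94, 7, 7, 99, 20])
= compare 81 with rec_max([94, 7, 7, 99, 20])
= compare 94 with rec_max([7, 7, 99, 20])
= compare 7 with rec_max([7, 99, 20])
= compare 7 with rec_max([99, 20])
= compare 99 with rec_max([20])
Base: rec_max([20]) = 20
compare 99 with 20: max = 99
compare 7 with 99: max = 99
compare 7 with 99: max = 99
compare 94 with 99: max = 99
compare 81 with 99: max = 99
= 99


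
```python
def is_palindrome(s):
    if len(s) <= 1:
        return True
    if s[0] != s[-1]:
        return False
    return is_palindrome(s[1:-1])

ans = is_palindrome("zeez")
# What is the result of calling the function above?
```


is_palindrome("zeez")
"zeez": s[0]='z' == s[-1]='z' -> is_palindrome("ee")
"ee": s[0]='e' == s[-1]='e' -> is_palindrome("")
"": len <= 1 -> True
= True


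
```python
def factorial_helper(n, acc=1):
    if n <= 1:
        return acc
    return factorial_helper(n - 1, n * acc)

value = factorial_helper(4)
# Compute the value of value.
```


factorial_helper(4, 1)
= factorial_helper(3, 4 * 1) = factorial_helper(3, 4)
= factorial_helper(2, 3 * 4) = factorial_helper(2, 12)
= factorial_helper(1, 2 * 12) = factorial_helper(1, 24)
n <= 1, return acc = 24


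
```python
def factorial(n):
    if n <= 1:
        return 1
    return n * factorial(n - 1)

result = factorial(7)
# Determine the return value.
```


factorial(7)
= 7 * factorial(6)
= 7 * 6 * factorial(5)
= 7 * 6 * 5 * factorial(4)
= 7 * 6 * 5 * 4 * factorial(3)
= 7 * 6 * 5 * 4 * 3 * factorial(2)
= 7 * 6 * 5 * 4 * 3 * 2 * factorial(1)
= 7 * 6 * 5 * 4 * 3 * 2 * 1
= 5040


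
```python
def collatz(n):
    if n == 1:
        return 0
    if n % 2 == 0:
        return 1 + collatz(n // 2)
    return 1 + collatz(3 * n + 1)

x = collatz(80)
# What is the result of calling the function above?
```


collatz(80)
80 is even -> collatz(40)
40 is even -> collatz(20)
20 is even -> collatz(10)
10 is even -> collatz(5)
5 is odd -> 3*5+1 = 16 -> collatz(16)
16 is even -> collatz(8)
8 is even -> collatz(4)
4 is even -> collatz(2)
2 is even -> collatz(1)
Reached 1 after 9 steps
= 9


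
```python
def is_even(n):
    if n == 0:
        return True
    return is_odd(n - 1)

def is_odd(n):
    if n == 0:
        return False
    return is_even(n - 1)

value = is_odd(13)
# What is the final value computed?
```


is_odd(13)
= is_even(12)
= is_odd(11)
= is_even(10)
= is_odd(9)
= is_even(8)
= is_odd(7)
= is_even(6)
= is_odd(5)
= is_even(4)
= is_odd(3)
= is_even(2)
= is_odd(1)
= is_even(0)
n == 0: return True
= True


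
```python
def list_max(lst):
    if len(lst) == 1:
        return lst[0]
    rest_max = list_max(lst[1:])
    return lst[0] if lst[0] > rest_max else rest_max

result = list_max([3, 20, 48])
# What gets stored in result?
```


list_max([3, 20, 48])
= compare 3 with list_max([20, 48])
= compare 20 with list_max([48])
Base: list_max([48]) = 48
compare 20 with 48: max = 48
compare 3 with 48: max = 48
= 48


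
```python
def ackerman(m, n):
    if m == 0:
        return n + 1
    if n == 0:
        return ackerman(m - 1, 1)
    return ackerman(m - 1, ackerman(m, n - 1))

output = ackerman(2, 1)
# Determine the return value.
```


ackerman(2, 1)
= ackerman(1, ackerman(2, 0))
First compute ackerman(2, 0) = 3
= ackerman(1, 3)
= 5


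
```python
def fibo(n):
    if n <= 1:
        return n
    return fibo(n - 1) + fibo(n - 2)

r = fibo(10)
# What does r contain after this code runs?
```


fibo(10)
= fibo(9) + fibo(8)
= (fibo(8) + fibo(7)) + fibo(8)
Computing bottom-up: fibo(0)=0, fibo(1)=1, fibo(2)=1, fibo(3)=2, fibo(4)=3, fibo(5)=5, fibo(6)=8, fibo(7)=13, fibo(8)=21, fibo(9)=34, fibo(10)=55
= 55


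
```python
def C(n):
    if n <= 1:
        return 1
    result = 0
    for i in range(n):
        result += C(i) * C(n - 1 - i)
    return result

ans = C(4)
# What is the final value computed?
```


C(4)
= sum of C(i) * C(4-1-i) for i in 0..3
First compute sub-values bottom-up:
  C(0) = 1, C(1) = 1
  C(2) = 1*1 + 1*1 = 2
  C(3) = 1*2 + 1*1 + 2*1 = 5
Now C(4):
  C(0)*C(3) = 1*5 = 5
  C(1)*C(2) = 1*2 = 2
  C(2)*C(1) = 2*1 = 2
  C(3)*C(0) = 5*1 = 5
= 5 + 2 + 2 + 5
= 14


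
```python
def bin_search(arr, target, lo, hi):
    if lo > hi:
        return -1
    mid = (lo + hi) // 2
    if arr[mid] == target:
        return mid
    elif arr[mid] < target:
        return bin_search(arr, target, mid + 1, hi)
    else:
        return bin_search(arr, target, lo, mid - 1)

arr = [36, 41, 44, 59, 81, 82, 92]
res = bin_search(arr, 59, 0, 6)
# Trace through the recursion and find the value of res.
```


bin_search(arr, 59, 0, 6)
lo=0, hi=6, mid=3, arr[mid]=59
arr[3] == 59, found at index 3
= 3


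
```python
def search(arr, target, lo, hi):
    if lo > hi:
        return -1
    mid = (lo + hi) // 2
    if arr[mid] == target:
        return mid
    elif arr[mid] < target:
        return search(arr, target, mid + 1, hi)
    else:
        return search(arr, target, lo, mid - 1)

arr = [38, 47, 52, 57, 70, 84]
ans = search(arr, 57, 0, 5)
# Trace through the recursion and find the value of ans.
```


search(arr, 57, 0, 5)
lo=0, hi=5, mid=2, arr[mid]=52
52 < 57, search right half
lo=3, hi=5, mid=4, arr[mid]=70
70 > 57, search left half
lo=3, hi=3, mid=3, arr[mid]=57
arr[3] == 57, found at index 3
= 3


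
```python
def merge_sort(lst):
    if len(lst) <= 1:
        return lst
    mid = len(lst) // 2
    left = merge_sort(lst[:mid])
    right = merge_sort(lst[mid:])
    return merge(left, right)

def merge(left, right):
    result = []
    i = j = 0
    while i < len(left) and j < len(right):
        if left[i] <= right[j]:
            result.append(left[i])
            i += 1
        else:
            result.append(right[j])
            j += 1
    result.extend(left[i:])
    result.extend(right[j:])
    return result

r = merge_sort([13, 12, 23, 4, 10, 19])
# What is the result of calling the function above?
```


merge_sort([13, 12, 23, 4, 10, 19])
Split into [13, 12, 23] and [4, 10, 19]
Left sorted: [12, 13, 23]
Right sorted: [4, 10, 19]
Merge [12, 13, 23] and [4, 10, 19]
= [4, 10, 12, 13, 19, 23]


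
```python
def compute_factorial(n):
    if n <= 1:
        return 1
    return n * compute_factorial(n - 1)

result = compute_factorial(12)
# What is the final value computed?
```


compute_factorial(12)
= 12 * compute_factorial(11)
= 12 * 11 * compute_factorial(10)
= 12 * 11 * 10 * compute_factorial(9)
= 12 * 11 * 10 * 9 * compute_factorial(8)
= 12 * 11 * 10 * 9 * 8 * compute_factorial(7)
= 12 * 11 * 10 * 9 * 8 * 7 * compute_factorial(6)
= 12 * 11 * 10 * 9 * 8 * 7 * 6 * compute_factorial(5)
= 12 * 11 * 10 * 9 * 8 * 7 * 6 * 5 * compute_factorial(4)
= 12 * 11 * 10 * 9 * 8 * 7 * 6 * 5 * 4 * compute_factorial(3)
= 12 * 11 * 10 * 9 * 8 * 7 * 6 * 5 * 4 * 3 * compute_factorial(2)
= 12 * 11 * 10 * 9 * 8 * 7 * 6 * 5 * 4 * 3 * 2 * compute_factorial(1)
= 12 * 11 * 10 * 9 * 8 * 7 * 6 * 5 * 4 * 3 * 2 * 1
= 479001600


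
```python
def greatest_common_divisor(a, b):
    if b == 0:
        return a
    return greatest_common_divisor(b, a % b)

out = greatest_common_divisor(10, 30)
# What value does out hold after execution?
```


greatest_common_divisor(10, 30)
= greatest_common_divisor(30, 10 % 30) = greatest_common_divisor(30, 10)
= greatest_common_divisor(10, 30 % 10) = greatest_common_divisor(10, 0)
b == 0, return a = 10


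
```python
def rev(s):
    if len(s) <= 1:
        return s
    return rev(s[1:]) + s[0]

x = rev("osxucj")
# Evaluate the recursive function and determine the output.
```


rev("osxucj")
= rev("sxucj") + "o"
= rev("xucj") + "s" + "o"
= rev("ucj") + "x" + "s" + "o"
= rev("cj") + "u" + "x" + "s" + "o"
= rev("j") + "c" + "u" + "x" + "s" + "o"
= "j" + "c" + "u" + "x" + "s" + "o"
= "jcuxso"


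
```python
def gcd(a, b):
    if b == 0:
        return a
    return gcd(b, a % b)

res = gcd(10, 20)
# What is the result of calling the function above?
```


gcd(10, 20)
= gcd(20, 10 % 20) = gcd(20, 10)
= gcd(10, 20 % 10) = gcd(10, 0)
b == 0, return a = 10


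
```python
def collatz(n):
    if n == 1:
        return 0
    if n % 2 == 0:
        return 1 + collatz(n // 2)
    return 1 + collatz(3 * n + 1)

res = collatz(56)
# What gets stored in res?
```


collatz(56)
56 is even -> collatz(28)
28 is even -> collatz(14)
14 is even -> collatz(7)
7 is odd -> 3*7+1 = 22 -> collatz(22)
22 is even -> collatz(11)
11 is odd -> 3*11+1 = 34 -> collatz(34)
34 is even -> collatz(17)
17 is odd -> 3*17+1 = 52 -> collatz(52)
52 is even -> collatz(26)
26 is even -> collatz(13)
13 is odd -> 3*13+1 = 40 -> collatz(40)
40 is even -> collatz(20)
20 is even -> collatz(10)
10 is even -> collatz(5)
5 is odd -> 3*5+1 = 16 -> collatz(16)
16 is even -> collatz(8)
8 is even -> collatz(4)
4 is even -> collatz(2)
2 is even -> collatz(1)
Reached 1 after 19 steps
= 19


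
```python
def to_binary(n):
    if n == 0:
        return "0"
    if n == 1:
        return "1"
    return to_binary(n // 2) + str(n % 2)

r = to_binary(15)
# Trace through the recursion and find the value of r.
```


to_binary(15)
= to_binary(7) + "1"
= to_binary(3) + "1" + "1"
= to_binary(1) + "1" + "1" + "1"
= "1" + "1" + "1" + "1"
= "1111"


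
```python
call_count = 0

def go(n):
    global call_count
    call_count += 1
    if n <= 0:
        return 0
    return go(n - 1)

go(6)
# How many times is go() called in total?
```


go(6) calls go(5) calls ... calls go(0)
Total calls: 6 + 1 (for base case) = 7


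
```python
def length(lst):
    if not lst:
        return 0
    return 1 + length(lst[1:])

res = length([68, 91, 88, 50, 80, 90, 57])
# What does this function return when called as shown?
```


length([68, 91, 88, 50, 80, 90, 57])
= 1 + length([91, 88, 50, 80, 90, 57])
= 1 + 1 + length([88, 50, 80, 90, 57])
= 1 + 1 + 1 + length([50, 80, 90, 57])
= 1 + 1 + 1 + 1 + length([80, 90, 57])
= 1 + 1 + 1 + 1 + 1 + length([90, 57])
= 1 + 1 + 1 + 1 + 1 + 1 + length([57])
= 1 + 1 + 1 + 1 + 1 + 1 + 1 + length([])
= 1 + 1 + 1 + 1 + 1 + 1 + 1 + 0
= 7


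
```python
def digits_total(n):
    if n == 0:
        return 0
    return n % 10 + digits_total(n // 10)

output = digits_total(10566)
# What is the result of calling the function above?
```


digits_total(10566)
= 6 + digits_total(1056)
= 6 + 6 + digits_total(105)
= 6 + 6 + 5 + digits_total(10)
= 6 + 6 + 5 + 0 + digits_total(1)
= 6 + 6 + 5 + 0 + 1 + digits_total(0)
= 6 + 6 + 5 + 0 + 1 + 0
= 18


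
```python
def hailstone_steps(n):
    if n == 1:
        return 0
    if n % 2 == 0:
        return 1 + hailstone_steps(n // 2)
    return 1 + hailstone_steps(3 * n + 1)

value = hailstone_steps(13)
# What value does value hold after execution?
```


hailstone_steps(13)
13 is odd -> 3*13+1 = 40 -> hailstone_steps(40)
40 is even -> hailstone_steps(20)
20 is even -> hailstone_steps(10)
10 is even -> hailstone_steps(5)
5 is odd -> 3*5+1 = 16 -> hailstone_steps(16)
16 is even -> hailstone_steps(8)
8 is even -> hailstone_steps(4)
4 is even -> hailstone_steps(2)
2 is even -> hailstone_steps(1)
Reached 1 after 9 steps
= 9


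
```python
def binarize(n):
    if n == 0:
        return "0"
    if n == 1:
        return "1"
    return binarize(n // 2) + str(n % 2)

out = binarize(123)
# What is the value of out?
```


binarize(123)
= binarize(61) + "1"
= binarize(30) + "1" + "1"
= binarize(15) + "0" + "1" + "1"
= binarize(7) + "1" + "0" + "1" + "1"
= binarize(3) + "1" + "1" + "0" + "1" + "1"
= binarize(1) + "1" + "1" + "1" + "0" + "1" + "1"
= "1" + "1" + "1" + "1" + "0" + "1" + "1"
= "1111011"


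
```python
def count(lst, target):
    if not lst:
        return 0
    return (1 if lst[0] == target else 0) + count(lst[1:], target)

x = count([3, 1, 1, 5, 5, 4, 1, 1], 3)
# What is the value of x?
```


count([3, 1, 1, 5, 5, 4, 1, 1], 3)
lst[0]=3 == 3: 1 + count([1, 1, 5, 5, 4, 1, 1], 3)
lst[0]=1 != 3: 0 + count([1, 5, 5, 4, 1, 1], 3)
lst[0]=1 != 3: 0 + count([5, 5, 4, 1, 1], 3)
lst[0]=5 != 3: 0 + count([5, 4, 1, 1], 3)
lst[0]=5 != 3: 0 + count([4, 1, 1], 3)
lst[0]=4 != 3: 0 + count([1, 1], 3)
lst[0]=1 != 3: 0 + count([1], 3)
lst[0]=1 != 3: 0 + count([], 3)
= 1


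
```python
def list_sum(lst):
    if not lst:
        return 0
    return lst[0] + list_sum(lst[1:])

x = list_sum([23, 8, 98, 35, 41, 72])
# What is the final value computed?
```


list_sum([23, 8, 98, 35, 41, 72])
= 23 + list_sum([8, 98, 35, 41, 72])
= 23 + 8 + list_sum([98, 35, 41, 72])
= 23 + 8 + 98 + list_sum([35, 41, 72])
= 23 + 8 + 98 + 35 + list_sum([41, 72])
= 23 + 8 + 98 + 35 + 41 + list_sum([72])
= 23 + 8 + 98 + 35 + 41 + 72 + list_sum([])
= 23 + 8 + 98 + 35 + 41 + 72 + 0
= 277


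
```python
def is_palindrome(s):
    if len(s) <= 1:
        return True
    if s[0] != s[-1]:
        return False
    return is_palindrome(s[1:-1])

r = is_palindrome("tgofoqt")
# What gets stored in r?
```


is_palindrome("tgofoqt")
"tgofoqt": s[0]='t' == s[-1]='t' -> is_palindrome("gofoq")
"gofoq": s[0]='g' != s[-1]='q' -> False
= False


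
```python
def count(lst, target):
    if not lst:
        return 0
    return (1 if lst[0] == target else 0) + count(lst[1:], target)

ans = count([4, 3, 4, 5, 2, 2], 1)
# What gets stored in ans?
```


count([4, 3, 4, 5, 2, 2], 1)
lst[0]=4 != 1: 0 + count([3, 4, 5, 2, 2], 1)
lst[0]=3 != 1: 0 + count([4, 5, 2, 2], 1)
lst[0]=4 != 1: 0 + count([5, 2, 2], 1)
lst[0]=5 != 1: 0 + count([2, 2], 1)
lst[0]=2 != 1: 0 + count([2], 1)
lst[0]=2 != 1: 0 + count([], 1)
= 0


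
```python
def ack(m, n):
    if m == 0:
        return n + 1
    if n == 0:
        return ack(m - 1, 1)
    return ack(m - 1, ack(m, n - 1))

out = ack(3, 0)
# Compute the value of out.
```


ack(3, 0)
n == 0: return ack(2, 1)
= ack(2, 1) = 5
= 5


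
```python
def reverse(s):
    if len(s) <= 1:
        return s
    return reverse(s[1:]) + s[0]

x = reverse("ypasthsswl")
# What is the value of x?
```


reverse("ypasthsswl")
= reverse("pasthsswl") + "y"
= reverse("asthsswl") + "p" + "y"
= reverse("sthsswl") + "a" + "p" + "y"
= reverse("thsswl") + "s" + "a" + "p" + "y"
= reverse("hsswl") + "t" + "s" + "a" + "p" + "y"
= reverse("sswl") + "h" + "t" + "s" + "a" + "p" + "y"
= reverse("swl") + "s" + "h" + "t" + "s" + "a" + "p" + "y"
= reverse("wl") + "s" + "s" + "h" + "t" + "s" + "a" + "p" + "y"
= reverse("l") + "w" + "s" + "s" + "h" + "t" + "s" + "a" + "p" + "y"
= "l" + "w" + "s" + "s" + "h" + "t" + "s" + "a" + "p" + "y"
= "lwsshtsapy"


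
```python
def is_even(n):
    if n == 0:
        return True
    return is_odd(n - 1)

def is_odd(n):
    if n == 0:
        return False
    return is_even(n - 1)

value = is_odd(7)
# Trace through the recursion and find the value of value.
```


is_odd(7)
= is_even(6)
= is_odd(5)
= is_even(4)
= is_odd(3)
= is_even(2)
= is_odd(1)
= is_even(0)
n == 0: return True
= True


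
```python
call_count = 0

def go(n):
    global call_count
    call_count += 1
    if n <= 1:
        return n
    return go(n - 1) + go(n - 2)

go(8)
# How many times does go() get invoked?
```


go(8) calls go(7) and go(6); each non-base call branches into two more.
Let C(k) = total number of calls made by go(k), including the call to go(k) itself.
Base cases: C(0) = 1, C(1) = 1
Recurrence: C(k) = 1 + C(k-1) + C(k-2)
  C(2) = 1 + C(1) + C(0) = 1 + 1 + 1 = 3
  C(3) = 1 + C(2) + C(1) = 1 + 3 + 1 = 5
  C(4) = 1 + C(3) + C(2) = 1 + 5 + 3 = 9
  C(5) = 1 + C(4) + C(3) = 1 + 9 + 5 = 15
  C(6) = 1 + C(5) + C(4) = 1 + 15 + 9 = 25
  C(7) = 1 + C(6) + C(5) = 1 + 25 + 15 = 41
  C(8) = 1 + C(7) + C(6) = 1 + 41 + 25 = 67
Total calls = C(8) = 67


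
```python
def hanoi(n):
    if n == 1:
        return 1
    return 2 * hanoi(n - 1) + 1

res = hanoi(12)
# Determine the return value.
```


hanoi(12)
= 2 * hanoi(11) + 1
= 2 * (2 * hanoi(10) + 1) + 1
= 2 * (2 * (2 * hanoi(9) + 1) + 1) + 1
= 2 * (2 * (2 * (2 * hanoi(8) + 1) + 1) + 1) + 1
= 2 * (2 * (2 * (2 * (2 * hanoi(7) + 1) + 1) + 1) + 1) + 1
= 2 * (2 * (2 * (2 * (2 * (2 * hanoi(6) + 1) + 1) + 1) + 1) + 1) + 1
= 2 * (2 * (2 * (2 * (2 * (2 * (2 * hanoi(5) + 1) + 1) + 1) + 1) + 1) + 1) + 1
= 2 * (2 * (2 * (2 * (2 * (2 * (2 * (2 * hanoi(4) + 1) + 1) + 1) + 1) + 1) + 1) + 1) + 1
= 2 * (2 * (2 * (2 * (2 * (2 * (2 * (2 * (2 * hanoi(3) + 1) + 1) + 1) + 1) + 1) + 1) + 1) + 1) + 1
= 2 * (2 * (2 * (2 * (2 * (2 * (2 * (2 * (2 * (2 * hanoi(2) + 1) + 1) + 1) + 1) + 1) + 1) + 1) + 1) + 1) + 1
= 2 * (2 * (2 * (2 * (2 * (2 * (2 * (2 * (2 * (2 * (2 * hanoi(1) + 1) + 1) + 1) + 1) + 1) + 1) + 1) + 1) + 1) + 1) + 1
Now compute bottom-up:
hanoi(1) = 1
hanoi(2) = 2 * 1 + 1 = 3
hanoi(3) = 2 * 3 + 1 = 7
hanoi(4) = 2 * 7 + 1 = 15
hanoi(5) = 2 * 15 + 1 = 31
hanoi(6) = 2 * 31 + 1 = 63
hanoi(7) = 2 * 63 + 1 = 127
hanoi(8) = 2 * 127 + 1 = 255
hanoi(9) = 2 * 255 + 1 = 511
hanoi(10) = 2 * 511 + 1 = 1023
hanoi(11) = 2 * 1023 + 1 = 2047
hanoi(12) = 2 * 2047 + 1 = 4095
= 4095


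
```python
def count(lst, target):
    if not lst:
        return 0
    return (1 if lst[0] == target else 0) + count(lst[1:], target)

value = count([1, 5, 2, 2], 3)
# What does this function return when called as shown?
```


count([1, 5, 2, 2], 3)
lst[0]=1 != 3: 0 + count([5, 2, 2], 3)
lst[0]=5 != 3: 0 + count([2, 2], 3)
lst[0]=2 != 3: 0 + count([2], 3)
lst[0]=2 != 3: 0 + count([], 3)
= 0


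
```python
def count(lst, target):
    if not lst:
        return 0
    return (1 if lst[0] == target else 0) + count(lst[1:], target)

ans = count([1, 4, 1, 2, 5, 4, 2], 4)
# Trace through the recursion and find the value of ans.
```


count([1, 4, 1, 2, 5, 4, 2], 4)
lst[0]=1 != 4: 0 + count([4, 1, 2, 5, 4, 2], 4)
lst[0]=4 == 4: 1 + count([1, 2, 5, 4, 2], 4)
lst[0]=1 != 4: 0 + count([2, 5, 4, 2], 4)
lst[0]=2 != 4: 0 + count([5, 4, 2], 4)
lst[0]=5 != 4: 0 + count([4, 2], 4)
lst[0]=4 == 4: 1 + count([2], 4)
lst[0]=2 != 4: 0 + count([], 4)
= 2


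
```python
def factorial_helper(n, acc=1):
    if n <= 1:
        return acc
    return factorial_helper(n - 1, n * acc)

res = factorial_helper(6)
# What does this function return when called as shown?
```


factorial_helper(6, 1)
= factorial_helper(5, 6 * 1) = factorial_helper(5, 6)
= factorial_helper(4, 5 * 6) = factorial_helper(4, 30)
= factorial_helper(3, 4 * 30) = factorial_helper(3, 120)
= factorial_helper(2, 3 * 120) = factorial_helper(2, 360)
= factorial_helper(1, 2 * 360) = factorial_helper(1, 720)
n <= 1, return acc = 720


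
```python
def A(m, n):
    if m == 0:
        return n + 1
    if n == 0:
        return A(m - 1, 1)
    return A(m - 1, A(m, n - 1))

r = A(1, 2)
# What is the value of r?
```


A(1, 2)
= A(0, A(1, 1))
First compute A(1, 1) = 3
= A(0, 3)
= 4


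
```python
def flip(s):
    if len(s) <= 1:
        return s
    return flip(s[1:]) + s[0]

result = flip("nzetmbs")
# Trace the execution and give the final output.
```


flip("nzetmbs")
= flip("zetmbs") + "n"
= flip("etmbs") + "z" + "n"
= flip("tmbs") + "e" + "z" + "n"
= flip("mbs") + "t" + "e" + "z" + "n"
= flip("bs") + "m" + "t" + "e" + "z" + "n"
= flip("s") + "b" + "m" + "t" + "e" + "z" + "n"
= "s" + "b" + "m" + "t" + "e" + "z" + "n"
= "sbmtezn"


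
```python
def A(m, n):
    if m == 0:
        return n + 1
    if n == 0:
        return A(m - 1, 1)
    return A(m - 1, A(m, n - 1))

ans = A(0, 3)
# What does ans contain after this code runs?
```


A(0, 3)
m == 0: return 3 + 1 = 4
= 4


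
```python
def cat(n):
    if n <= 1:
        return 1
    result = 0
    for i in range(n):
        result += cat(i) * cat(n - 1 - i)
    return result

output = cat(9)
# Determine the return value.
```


cat(9)
= sum of cat(i) * cat(9-1-i) for i in 0..8
First compute sub-values bottom-up:
  cat(0) = 1, cat(1) = 1
  cat(2) = 1*1 + 1*1 = 2
  cat(3) = 1*2 + 1*1 + 2*1 = 5
  cat(4) = 1*5 + 1*2 + 2*1 + 5*1 = 14
  cat(5) = 1*14 + 1*5 + 2*2 + 5*1 + 14*1 = 42
  cat(6) = 1*42 + 1*14 + 2*5 + 5*2 + 14*1 + 42*1 = 132
  cat(7) = 1*132 + 1*42 + 2*14 + 5*5 + 14*2 + 42*1 + 132*1 = 429
  cat(8) = 1*429 + 1*132 + 2*42 + 5*14 + 14*5 + 42*2 + 132*1 + 429*1 = 1430
Now cat(9):
  cat(0)*cat(8) = 1*1430 = 1430
  cat(1)*cat(7) = 1*429 = 429
  cat(2)*cat(6) = 2*132 = 264
  cat(3)*cat(5) = 5*42 = 210
  cat(4)*cat(4) = 14*14 = 196
  cat(5)*cat(3) = 42*5 = 210
  cat(6)*cat(2) = 132*2 = 264
  cat(7)*cat(1) = 429*1 = 429
  cat(8)*cat(0) = 1430*1 = 1430
= 1430 + 429 + 264 + 210 + 196 + 210 + 264 + 429 + 1430
= 4862


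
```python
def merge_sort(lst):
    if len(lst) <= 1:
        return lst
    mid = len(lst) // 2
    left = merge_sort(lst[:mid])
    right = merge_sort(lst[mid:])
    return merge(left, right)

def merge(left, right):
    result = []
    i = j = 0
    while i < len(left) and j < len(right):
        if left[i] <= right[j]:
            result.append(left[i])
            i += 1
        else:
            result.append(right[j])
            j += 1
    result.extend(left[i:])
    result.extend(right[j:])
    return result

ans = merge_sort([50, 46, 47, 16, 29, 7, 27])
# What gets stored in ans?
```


merge_sort([50, 46, 47, 16, 29, 7, 27])
Split into [50, 46, 47] and [16, 29, 7, 27]
Left sorted: [46, 47, 50]
Right sorted: [7, 16, 27, 29]
Merge [46, 47, 50] and [7, 16, 27, 29]
= [7, 16, 27, 29, 46, 47, 50]


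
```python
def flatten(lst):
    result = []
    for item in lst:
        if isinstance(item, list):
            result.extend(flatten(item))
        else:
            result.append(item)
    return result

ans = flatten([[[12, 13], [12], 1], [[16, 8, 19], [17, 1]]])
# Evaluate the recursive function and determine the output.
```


flatten([[[12, 13], [12], 1], [[16, 8, 19], [17, 1]]])
Processing each element:
  [[12, 13], [12], 1] is a list -> flatten recursively -> [12, 13, 12, 1]
  [[16, 8, 19], [17, 1]] is a list -> flatten recursively -> [16, 8, 19, 17, 1]
= [12, 13, 12, 1, 16, 8, 19, 17, 1]


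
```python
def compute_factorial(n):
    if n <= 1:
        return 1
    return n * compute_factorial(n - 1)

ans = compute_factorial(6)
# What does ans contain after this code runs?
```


compute_factorial(6)
= 6 * compute_factorial(5)
= 6 * 5 * compute_factorial(4)
= 6 * 5 * 4 * compute_factorial(3)
= 6 * 5 * 4 * 3 * compute_factorial(2)
= 6 * 5 * 4 * 3 * 2 * compute_factorial(1)
= 6 * 5 * 4 * 3 * 2 * 1
= 720


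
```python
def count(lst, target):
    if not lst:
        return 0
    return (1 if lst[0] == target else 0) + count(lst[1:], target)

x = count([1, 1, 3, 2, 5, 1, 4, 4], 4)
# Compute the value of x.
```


count([1, 1, 3, 2, 5, 1, 4, 4], 4)
lst[0]=1 != 4: 0 + count([1, 3, 2, 5, 1, 4, 4], 4)
lst[0]=1 != 4: 0 + count([3, 2, 5, 1, 4, 4], 4)
lst[0]=3 != 4: 0 + count([2, 5, 1, 4, 4], 4)
lst[0]=2 != 4: 0 + count([5, 1, 4, 4], 4)
lst[0]=5 != 4: 0 + count([1, 4, 4], 4)
lst[0]=1 != 4: 0 + count([4, 4], 4)
lst[0]=4 == 4: 1 + count([4], 4)
lst[0]=4 == 4: 1 + count([], 4)
= 2


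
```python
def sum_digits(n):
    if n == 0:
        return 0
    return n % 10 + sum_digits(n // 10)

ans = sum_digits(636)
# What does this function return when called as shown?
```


sum_digits(636)
= 6 + sum_digits(63)
= 6 + 3 + sum_digits(6)
= 6 + 3 + 6 + sum_digits(0)
= 6 + 3 + 6 + 0
= 15


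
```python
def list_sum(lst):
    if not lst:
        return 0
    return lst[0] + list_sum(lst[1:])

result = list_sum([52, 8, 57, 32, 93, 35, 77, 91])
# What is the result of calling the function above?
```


list_sum([52, 8, 57, 32, 93, 35, 77, 91])
= 52 + list_sum([8, 57, 32, 93, 35, 77, 91])
= 52 + 8 + list_sum([57, 32, 93, 35, 77, 91])
= 52 + 8 + 57 + list_sum([32, 93, 35, 77, 91])
= 52 + 8 + 57 + 32 + list_sum([93, 35, 77, 91])
= 52 + 8 + 57 + 32 + 93 + list_sum([35, 77, 91])
= 52 + 8 + 57 + 32 + 93 + 35 + list_sum([77, 91])
= 52 + 8 + 57 + 32 + 93 + 35 + 77 + list_sum([91])
= 52 + 8 + 57 + 32 + 93 + 35 + 77 + 91 + list_sum([])
= 52 + 8 + 57 + 32 + 93 + 35 + 77 + 91 + 0
= 445


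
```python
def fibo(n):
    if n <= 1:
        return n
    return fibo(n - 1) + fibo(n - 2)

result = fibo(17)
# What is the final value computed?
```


fibo(17)
= fibo(16) + fibo(15)
= (fibo(15) + fibo(14)) + fibo(15)
Computing bottom-up: fibo(0)=0, fibo(1)=1, fibo(2)=1, fibo(3)=2, fibo(4)=3, fibo(5)=5, fibo(6)=8, fibo(7)=13, fibo(8)=21, fibo(9)=34, fibo(10)=55, fibo(11)=89, fibo(12)=144, fibo(13)=233, fibo(14)=377, fibo(15)=610, fibo(16)=987, fibo(17)=1597
= 1597


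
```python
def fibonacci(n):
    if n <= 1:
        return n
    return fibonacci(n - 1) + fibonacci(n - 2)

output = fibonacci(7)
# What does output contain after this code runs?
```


fibonacci(7)
= fibonacci(6) + fibonacci(5)
= (fibonacci(5) + fibonacci(4)) + fibonacci(5)
Computing bottom-up: fibonacci(0)=0, fibonacci(1)=1, fibonacci(2)=1, fibonacci(3)=2, fibonacci(4)=3, fibonacci(5)=5, fibonacci(6)=8, fibonacci(7)=13
= 13


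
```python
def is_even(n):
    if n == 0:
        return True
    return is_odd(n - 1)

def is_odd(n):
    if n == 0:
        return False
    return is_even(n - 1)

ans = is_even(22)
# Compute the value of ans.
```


is_even(22)
= is_odd(21)
= is_even(20)
= is_odd(19)
= is_even(18)
= is_odd(17)
= is_even(16)
= is_odd(15)
= is_even(14)
= is_odd(13)
= is_even(12)
= is_odd(11)
= is_even(10)
= is_odd(9)
= is_even(8)
= is_odd(7)
= is_even(6)
= is_odd(5)
= is_even(4)
= is_odd(3)
= is_even(2)
= is_odd(1)
= is_even(0)
n == 0: return True
= True


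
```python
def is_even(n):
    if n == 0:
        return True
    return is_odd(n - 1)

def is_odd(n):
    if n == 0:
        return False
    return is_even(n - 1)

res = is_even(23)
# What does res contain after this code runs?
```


is_even(23)
= is_odd(22)
= is_even(21)
= is_odd(20)
= is_even(19)
= is_odd(18)
= is_even(17)
= is_odd(16)
= is_even(15)
= is_odd(14)
= is_even(13)
= is_odd(12)
= is_even(11)
= is_odd(10)
= is_even(9)
= is_odd(8)
= is_even(7)
= is_odd(6)
= is_even(5)
= is_odd(4)
= is_even(3)
= is_odd(2)
= is_even(1)
= is_odd(0)
n == 0: return False
= False


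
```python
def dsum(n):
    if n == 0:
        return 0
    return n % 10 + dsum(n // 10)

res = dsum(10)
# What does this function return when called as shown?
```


dsum(10)
= 0 + dsum(1)
= 0 + 1 + dsum(0)
= 0 + 1 + 0
= 1


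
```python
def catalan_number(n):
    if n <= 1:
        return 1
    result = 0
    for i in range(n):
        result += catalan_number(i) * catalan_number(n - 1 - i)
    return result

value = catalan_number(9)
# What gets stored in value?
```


catalan_number(9)
= sum of catalan_number(i) * catalan_number(9-1-i) for i in 0..8
First compute sub-values bottom-up:
  catalan_number(0) = 1, catalan_number(1) = 1
  catalan_number(2) = 1*1 + 1*1 = 2
  catalan_number(3) = 1*2 + 1*1 + 2*1 = 5
  catalan_number(4) = 1*5 + 1*2 + 2*1 + 5*1 = 14
  catalan_number(5) = 1*14 + 1*5 + 2*2 + 5*1 + 14*1 = 42
  catalan_number(6) = 1*42 + 1*14 + 2*5 + 5*2 + 14*1 + 42*1 = 132
  catalan_number(7) = 1*132 + 1*42 + 2*14 + 5*5 + 14*2 + 42*1 + 132*1 = 429
  catalan_number(8) = 1*429 + 1*132 + 2*42 + 5*14 + 14*5 + 42*2 + 132*1 + 429*1 = 1430
Now catalan_number(9):
  catalan_number(0)*catalan_number(8) = 1*1430 = 1430
  catalan_number(1)*catalan_number(7) = 1*429 = 429
  catalan_number(2)*catalan_number(6) = 2*132 = 264
  catalan_number(3)*catalan_number(5) = 5*42 = 210
  catalan_number(4)*catalan_number(4) = 14*14 = 196
  catalan_number(5)*catalan_number(3) = 42*5 = 210
  catalan_number(6)*catalan_number(2) = 132*2 = 264
  catalan_number(7)*catalan_number(1) = 429*1 = 429
  catalan_number(8)*catalan_number(0) = 1430*1 = 1430
= 1430 + 429 + 264 + 210 + 196 + 210 + 264 + 429 + 1430
= 4862


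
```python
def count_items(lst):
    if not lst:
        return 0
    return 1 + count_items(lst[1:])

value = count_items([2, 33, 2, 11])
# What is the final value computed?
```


count_items([2, 33, 2, 11])
= 1 + count_items([33, 2, 11])
= 1 + 1 + count_items([2, 11])
= 1 + 1 + 1 + count_items([11])
= 1 + 1 + 1 + 1 + count_items([])
= 1 + 1 + 1 + 1 + 0
= 4


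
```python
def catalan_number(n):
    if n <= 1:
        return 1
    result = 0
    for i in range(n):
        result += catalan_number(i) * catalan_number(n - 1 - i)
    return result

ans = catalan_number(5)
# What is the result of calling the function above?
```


catalan_number(5)
= sum of catalan_number(i) * catalan_number(5-1-i) for i in 0..4
First compute sub-values bottom-up:
  catalan_number(0) = 1, catalan_number(1) = 1
  catalan_number(2) = 1*1 + 1*1 = 2
  catalan_number(3) = 1*2 + 1*1 + 2*1 = 5
  catalan_number(4) = 1*5 + 1*2 + 2*1 + 5*1 = 14
Now catalan_number(5):
  catalan_number(0)*catalan_number(4) = 1*14 = 14
  catalan_number(1)*catalan_number(3) = 1*5 = 5
  catalan_number(2)*catalan_number(2) = 2*2 = 4
  catalan_number(3)*catalan_number(1) = 5*1 = 5
  catalan_number(4)*catalan_number(0) = 14*1 = 14
= 14 + 5 + 4 + 5 + 14
= 42


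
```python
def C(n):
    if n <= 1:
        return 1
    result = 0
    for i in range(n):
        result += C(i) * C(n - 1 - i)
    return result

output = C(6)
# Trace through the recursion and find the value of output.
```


C(6)
= sum of C(i) * C(6-1-i) for i in 0..5
First compute sub-values bottom-up:
  C(0) = 1, C(1) = 1
  C(2) = 1*1 + 1*1 = 2
  C(3) = 1*2 + 1*1 + 2*1 = 5
  C(4) = 1*5 + 1*2 + 2*1 + 5*1 = 14
  C(5) = 1*14 + 1*5 + 2*2 + 5*1 + 14*1 = 42
Now C(6):
  C(0)*C(5) = 1*42 = 42
  C(1)*C(4) = 1*14 = 14
  C(2)*C(3) = 2*5 = 10
  C(3)*C(2) = 5*2 = 10
  C(4)*C(1) = 14*1 = 14
  C(5)*C(0) = 42*1 = 42
= 42 + 14 + 10 + 10 + 14 + 42
= 132
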